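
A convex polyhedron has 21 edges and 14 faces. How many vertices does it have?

9

Here V − E + F = 2.
V = 2 + E − F = 2 + 21 − 14 = 9.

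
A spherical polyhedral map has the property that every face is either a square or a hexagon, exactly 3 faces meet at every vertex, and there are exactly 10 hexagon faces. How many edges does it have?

Let x be the number of squares; then F = 10 + x.
Edge–face incidences: 2E = 6·10 + 4·x = 60 + 4x.
Every vertex has degree 3, so 3V = 2E.
Euler: V − E + F = 2 ⇒ (2E)/3 − E + (10 + x) = 2.
Multiply by 6: 2·(2E) − 3·(2E) + 6·(10 + x) = 12, i.e. 60 + 6x − (60 + 4x) = 12.
Collecting terms: 2x = 12, so x = 6.
Then 2E = 60 + 4·6 = 84, so E = 42, V = 2E/3 = 28, F = 10 + 6 = 16.

42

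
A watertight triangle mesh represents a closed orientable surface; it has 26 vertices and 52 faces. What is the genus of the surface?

Every face is a triangle, so 2E = 3·52 = 156, giving E = 78.
χ = V − E + F = 26 − 78 + 52 = 0.
For a closed orientable surface χ = 2 − 2g, so g = (2 − (0))/2 = 1.

1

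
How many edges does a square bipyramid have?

A bipyramid over an n-gon has 2n triangular faces and n + 2 vertices: V = 4 + 2 = 6, E = 3·4 = 12, F = 2·4 = 8.

12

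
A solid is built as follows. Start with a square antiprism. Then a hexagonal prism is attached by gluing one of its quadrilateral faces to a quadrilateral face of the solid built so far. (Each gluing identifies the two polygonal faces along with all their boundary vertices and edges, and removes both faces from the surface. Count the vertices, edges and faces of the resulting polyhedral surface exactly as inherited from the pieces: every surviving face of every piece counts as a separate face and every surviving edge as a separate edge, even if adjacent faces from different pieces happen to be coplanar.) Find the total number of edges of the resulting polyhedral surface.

30

A square antiprism: V=8, E=16, F=10.
Attach a hexagonal prism (V=12, E=18, F=8) along a 4-gon: merge 4 vertices and 4 edges, delete both glued faces → V=16, E=30, F=16.
Check: V − E + F = 16 − 30 + 16 = 2.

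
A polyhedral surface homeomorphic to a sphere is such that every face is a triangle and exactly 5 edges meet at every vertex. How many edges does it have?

30

Each face has 3 edges and each edge borders two faces, so 2E = 3F.
Each vertex has degree 5, so 5V = 2E and hence V = 3F/5.
Euler: V − E + F = 2 ⇒ (3F/5) − (3F/2) + F = 2.
Multiply by 10: (6 − 15 + 10)F = 20, i.e. 1F = 20.
So F = 20, E = 3·20/2 = 30, V = 3·20/5 = 12.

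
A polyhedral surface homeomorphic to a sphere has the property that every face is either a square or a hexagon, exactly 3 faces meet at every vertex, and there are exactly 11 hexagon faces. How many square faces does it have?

6

Let x be the number of squares; then F = 11 + x.
Edge–face incidences: 2E = 6·11 + 4·x = 66 + 4x.
Every vertex has degree 3, so 3V = 2E.
Euler: V − E + F = 2 ⇒ (2E)/3 − E + (11 + x) = 2.
Multiply by 6: 2·(2E) − 3·(2E) + 6·(11 + x) = 12, i.e. 66 + 6x − (66 + 4x) = 12.
Collecting terms: 2x = 12, so x = 6.
Then 2E = 66 + 4·6 = 90, so E = 45, V = 2E/3 = 30, F = 11 + 6 = 17.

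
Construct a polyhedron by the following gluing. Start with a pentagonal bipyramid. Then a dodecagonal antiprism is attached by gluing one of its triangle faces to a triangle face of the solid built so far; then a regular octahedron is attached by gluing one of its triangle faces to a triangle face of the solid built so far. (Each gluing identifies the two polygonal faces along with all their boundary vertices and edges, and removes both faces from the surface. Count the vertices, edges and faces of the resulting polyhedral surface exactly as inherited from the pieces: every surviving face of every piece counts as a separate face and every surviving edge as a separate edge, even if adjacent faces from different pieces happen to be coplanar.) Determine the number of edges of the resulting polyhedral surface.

69

A pentagonal bipyramid: V=7, E=15, F=10.
Attach a dodecagonal antiprism (V=24, E=48, F=26) along a 3-gon: merge 3 vertices and 3 edges, delete both glued faces → V=28, E=60, F=34.
Attach a regular octahedron (V=6, E=12, F=8) along a 3-gon: merge 3 vertices and 3 edges, delete both glued faces → V=31, E=69, F=40.
Check: V − E + F = 31 − 69 + 40 = 2.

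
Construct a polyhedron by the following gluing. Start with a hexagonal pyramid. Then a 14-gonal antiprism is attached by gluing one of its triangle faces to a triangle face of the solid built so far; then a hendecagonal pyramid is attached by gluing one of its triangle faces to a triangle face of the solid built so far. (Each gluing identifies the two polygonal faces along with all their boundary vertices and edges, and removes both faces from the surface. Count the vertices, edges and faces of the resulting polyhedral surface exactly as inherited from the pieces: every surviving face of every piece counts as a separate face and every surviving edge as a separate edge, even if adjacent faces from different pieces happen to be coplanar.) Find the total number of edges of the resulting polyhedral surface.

84

A hexagonal pyramid: V=7, E=12, F=7.
Attach a 14-gonal antiprism (V=28, E=56, F=30) along a 3-gon: merge 3 vertices and 3 edges, delete both glued faces → V=32, E=65, F=35.
Attach a hendecagonal pyramid (V=12, E=22, F=12) along a 3-gon: merge 3 vertices and 3 edges, delete both glued faces → V=41, E=84, F=45.
Check: V − E + F = 41 − 84 + 45 = 2.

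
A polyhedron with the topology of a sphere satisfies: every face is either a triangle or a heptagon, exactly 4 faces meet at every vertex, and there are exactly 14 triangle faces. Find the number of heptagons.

Let x be the number of heptagons; then F = 14 + x.
Edge–face incidences: 2E = 3·14 + 7·x = 42 + 7x.
Every vertex has degree 4, so 4V = 2E.
Euler: V − E + F = 2 ⇒ (2E)/4 − E + (14 + x) = 2.
Multiply by 8: 2·(2E) − 4·(2E) + 8·(14 + x) = 16, i.e. 112 + 8x − 2·(42 + 7x) = 16.
Collecting terms: −6x + 28 = 16, so −6x = −12, so x = 2.
Then 2E = 42 + 7·2 = 56, so E = 28, V = 2E/4 = 14, F = 14 + 2 = 16.

2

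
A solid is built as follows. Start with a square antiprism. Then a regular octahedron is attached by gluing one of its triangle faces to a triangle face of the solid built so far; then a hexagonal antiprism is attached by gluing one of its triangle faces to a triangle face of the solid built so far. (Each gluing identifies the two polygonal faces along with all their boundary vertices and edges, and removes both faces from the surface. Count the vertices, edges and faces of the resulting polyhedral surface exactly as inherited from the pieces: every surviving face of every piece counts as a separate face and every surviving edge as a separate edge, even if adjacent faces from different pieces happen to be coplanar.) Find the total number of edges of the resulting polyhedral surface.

46

A square antiprism: V=8, E=16, F=10.
Attach a regular octahedron (V=6, E=12, F=8) along a 3-gon: merge 3 vertices and 3 edges, delete both glued faces → V=11, E=25, F=16.
Attach a hexagonal antiprism (V=12, E=24, F=14) along a 3-gon: merge 3 vertices and 3 edges, delete both glued faces → V=20, E=46, F=28.
Check: V − E + F = 20 − 46 + 28 = 2.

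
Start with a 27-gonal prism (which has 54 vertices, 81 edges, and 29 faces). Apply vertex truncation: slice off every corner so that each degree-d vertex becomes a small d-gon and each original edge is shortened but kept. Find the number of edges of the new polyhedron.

243

Truncation replaces each original edge-end by a new vertex, so V′ = 2E = 162.
Each original edge survives, and each old vertex of degree d contributes d new edges; summing degrees gives Σd = 2E, so E′ = E + 2E = 3E = 243.
Each original face survives and each original vertex becomes one new face: F′ = F + V = 83.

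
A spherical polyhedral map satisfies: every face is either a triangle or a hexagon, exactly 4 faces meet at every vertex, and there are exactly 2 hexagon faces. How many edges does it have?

24

Let x be the number of triangles; then F = 2 + x.
Edge–face incidences: 2E = 6·2 + 3·x = 12 + 3x.
Every vertex has degree 4, so 4V = 2E.
Euler: V − E + F = 2 ⇒ (2E)/4 − E + (2 + x) = 2.
Multiply by 8: 2·(2E) − 4·(2E) + 8·(2 + x) = 16, i.e. 16 + 8x − 2·(12 + 3x) = 16.
Collecting terms: 2x − 8 = 16, so 2x = 24, so x = 12.
Then 2E = 12 + 3·12 = 48, so E = 24, V = 2E/4 = 12, F = 2 + 12 = 14.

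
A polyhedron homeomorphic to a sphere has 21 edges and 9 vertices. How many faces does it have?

Here V − E + F = 2.
F = 2 − V + E = 2 − 9 + 21 = 14.

14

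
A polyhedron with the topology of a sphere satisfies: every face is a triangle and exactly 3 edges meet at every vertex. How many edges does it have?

Each face has 3 edges and each edge borders two faces, so 2E = 3F.
Each vertex has degree 3, so 3V = 2E and hence V = 3F/3.
Euler: V − E + F = 2 ⇒ (3F/3) − (3F/2) + F = 2.
Multiply by 6: (6 − 9 + 6)F = 12, i.e. 3F = 12.
So F = 4, E = 3·4/2 = 6, V = 3·4/3 = 4.

6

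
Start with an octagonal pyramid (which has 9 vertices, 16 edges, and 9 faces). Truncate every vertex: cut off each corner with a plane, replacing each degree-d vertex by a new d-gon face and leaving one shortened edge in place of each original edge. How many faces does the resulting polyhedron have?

Truncation replaces each original edge-end by a new vertex, so V′ = 2E = 32.
Each original edge survives, and each old vertex of degree d contributes d new edges; summing degrees gives Σd = 2E, so E′ = E + 2E = 3E = 48.
Each original face survives and each original vertex becomes one new face: F′ = F + V = 18.

18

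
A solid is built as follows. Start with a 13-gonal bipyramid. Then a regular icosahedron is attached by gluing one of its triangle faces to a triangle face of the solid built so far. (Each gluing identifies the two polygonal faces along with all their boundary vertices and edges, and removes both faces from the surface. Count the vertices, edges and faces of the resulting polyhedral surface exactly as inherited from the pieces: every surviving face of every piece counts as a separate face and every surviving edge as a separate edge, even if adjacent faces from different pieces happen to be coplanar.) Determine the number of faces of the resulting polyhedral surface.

A 13-gonal bipyramid: V=15, E=39, F=26.
Attach a regular icosahedron (V=12, E=30, F=20) along a 3-gon: merge 3 vertices and 3 edges, delete both glued faces → V=24, E=66, F=44.
Check: V − E + F = 24 − 66 + 44 = 2.

44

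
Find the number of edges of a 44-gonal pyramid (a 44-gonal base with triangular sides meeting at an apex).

88

A pyramid on an n-gon base has one n-gon and n triangles: V = 44 + 1 = 45, E = 2·44 = 88, F = 44 + 1 = 45.
Check: V − E + F = 45 − 88 + 45 = 2.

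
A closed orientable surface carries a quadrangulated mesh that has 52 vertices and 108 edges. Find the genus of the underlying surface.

2

Every face is a square and each edge borders two faces, so 4F = 2·108, giving F = 54.
χ = V − E + F = 52 − 108 + 54 = -2.
For a closed orientable surface χ = 2 − 2g, so g = (2 − (-2))/2 = 2.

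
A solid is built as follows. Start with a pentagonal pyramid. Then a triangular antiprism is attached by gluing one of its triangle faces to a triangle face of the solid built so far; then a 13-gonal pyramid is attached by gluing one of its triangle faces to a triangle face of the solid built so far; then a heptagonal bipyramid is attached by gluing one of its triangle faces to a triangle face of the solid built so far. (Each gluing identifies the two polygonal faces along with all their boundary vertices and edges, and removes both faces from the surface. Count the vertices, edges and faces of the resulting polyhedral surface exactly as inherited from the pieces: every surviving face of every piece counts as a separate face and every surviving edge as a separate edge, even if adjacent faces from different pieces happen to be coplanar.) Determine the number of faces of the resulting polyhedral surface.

36

A pentagonal pyramid: V=6, E=10, F=6.
Attach a triangular antiprism (V=6, E=12, F=8) along a 3-gon: merge 3 vertices and 3 edges, delete both glued faces → V=9, E=19, F=12.
Attach a 13-gonal pyramid (V=14, E=26, F=14) along a 3-gon: merge 3 vertices and 3 edges, delete both glued faces → V=20, E=42, F=24.
Attach a heptagonal bipyramid (V=9, E=21, F=14) along a 3-gon: merge 3 vertices and 3 edges, delete both glued faces → V=26, E=60, F=36.
Check: V − E + F = 26 − 60 + 36 = 2.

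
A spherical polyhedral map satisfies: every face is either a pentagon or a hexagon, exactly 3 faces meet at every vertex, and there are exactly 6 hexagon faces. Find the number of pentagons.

Let x be the number of pentagons; then F = 6 + x.
Edge–face incidences: 2E = 6·6 + 5·x = 36 + 5x.
Every vertex has degree 3, so 3V = 2E.
Euler: V − E + F = 2 ⇒ (2E)/3 − E + (6 + x) = 2.
Multiply by 6: 2·(2E) − 3·(2E) + 6·(6 + x) = 12, i.e. 36 + 6x − (36 + 5x) = 12.
Collecting terms: x = 12.
Then 2E = 36 + 5·12 = 96, so E = 48, V = 2E/3 = 32, F = 6 + 12 = 18.

12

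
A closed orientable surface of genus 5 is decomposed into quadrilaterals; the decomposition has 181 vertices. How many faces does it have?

189

χ = 2 − 2·5 = -8, and every face is a square so 4F = 2E.
V − E + F = -8 with E = 4F/2 gives 181 − (4/2 − 1)·F = -8, so F = 189 and E = 378.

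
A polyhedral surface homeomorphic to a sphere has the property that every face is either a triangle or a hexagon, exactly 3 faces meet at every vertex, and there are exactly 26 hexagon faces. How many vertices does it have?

Let x be the number of triangles; then F = 26 + x.
Edge–face incidences: 2E = 6·26 + 3·x = 156 + 3x.
Every vertex has degree 3, so 3V = 2E.
Euler: V − E + F = 2 ⇒ (2E)/3 − E + (26 + x) = 2.
Multiply by 6: 2·(2E) − 3·(2E) + 6·(26 + x) = 12, i.e. 156 + 6x − (156 + 3x) = 12.
Collecting terms: 3x = 12, so x = 4.
Then 2E = 156 + 3·4 = 168, so E = 84, V = 2E/3 = 56, F = 26 + 4 = 30.

56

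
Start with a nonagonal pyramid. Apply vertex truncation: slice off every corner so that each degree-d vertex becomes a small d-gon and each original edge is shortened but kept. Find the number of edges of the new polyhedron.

The base solid has V = 10, E = 18, F = 10.
Truncation replaces each original edge-end by a new vertex, so V′ = 2E = 36.
Each original edge survives, and each old vertex of degree d contributes d new edges; summing degrees gives Σd = 2E, so E′ = E + 2E = 3E = 54.
Each original face survives and each original vertex becomes one new face: F′ = F + V = 20.

54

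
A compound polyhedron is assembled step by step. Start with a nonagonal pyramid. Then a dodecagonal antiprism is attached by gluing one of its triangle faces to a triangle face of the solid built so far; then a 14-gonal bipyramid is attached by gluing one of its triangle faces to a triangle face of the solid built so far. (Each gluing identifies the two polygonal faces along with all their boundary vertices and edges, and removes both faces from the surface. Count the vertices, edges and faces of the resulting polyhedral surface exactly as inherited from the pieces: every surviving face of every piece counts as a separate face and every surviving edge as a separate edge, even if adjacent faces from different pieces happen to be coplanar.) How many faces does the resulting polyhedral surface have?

A nonagonal pyramid: V=10, E=18, F=10.
Attach a dodecagonal antiprism (V=24, E=48, F=26) along a 3-gon: merge 3 vertices and 3 edges, delete both glued faces → V=31, E=63, F=34.
Attach a 14-gonal bipyramid (V=16, E=42, F=28) along a 3-gon: merge 3 vertices and 3 edges, delete both glued faces → V=44, E=102, F=60.
Check: V − E + F = 44 − 102 + 60 = 2.

60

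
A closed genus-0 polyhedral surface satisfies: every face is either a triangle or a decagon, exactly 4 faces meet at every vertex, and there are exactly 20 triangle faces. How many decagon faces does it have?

Let x be the number of decagons; then F = 20 + x.
Edge–face incidences: 2E = 3·20 + 10·x = 60 + 10x.
Every vertex has degree 4, so 4V = 2E.
Euler: V − E + F = 2 ⇒ (2E)/4 − E + (20 + x) = 2.
Multiply by 8: 2·(2E) − 4·(2E) + 8·(20 + x) = 16, i.e. 160 + 8x − 2·(60 + 10x) = 16.
Collecting terms: −12x + 40 = 16, so −12x = −24, so x = 2.
Then 2E = 60 + 10·2 = 80, so E = 40, V = 2E/4 = 20, F = 20 + 2 = 22.

2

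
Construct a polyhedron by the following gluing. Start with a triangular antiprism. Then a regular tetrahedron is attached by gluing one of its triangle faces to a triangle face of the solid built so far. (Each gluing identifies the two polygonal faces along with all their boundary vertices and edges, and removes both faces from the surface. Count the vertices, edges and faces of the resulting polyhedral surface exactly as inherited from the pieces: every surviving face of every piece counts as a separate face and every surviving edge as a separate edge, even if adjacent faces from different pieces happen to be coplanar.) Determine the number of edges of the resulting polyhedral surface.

A triangular antiprism: V=6, E=12, F=8.
Attach a regular tetrahedron (V=4, E=6, F=4) along a 3-gon: merge 3 vertices and 3 edges, delete both glued faces → V=7, E=15, F=10.
Check: V − E + F = 7 − 15 + 10 = 2.

15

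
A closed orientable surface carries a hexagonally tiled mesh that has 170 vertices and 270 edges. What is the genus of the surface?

6

Every face is a hexagon and each edge borders two faces, so 6F = 2·270, giving F = 90.
χ = V − E + F = 170 − 270 + 90 = -10.
For a closed orientable surface χ = 2 − 2g, so g = (2 − (-10))/2 = 6.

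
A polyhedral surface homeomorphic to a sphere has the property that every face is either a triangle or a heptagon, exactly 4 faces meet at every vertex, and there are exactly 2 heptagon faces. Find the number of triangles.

14

Let x be the number of triangles; then F = 2 + x.
Edge–face incidences: 2E = 7·2 + 3·x = 14 + 3x.
Every vertex has degree 4, so 4V = 2E.
Euler: V − E + F = 2 ⇒ (2E)/4 − E + (2 + x) = 2.
Multiply by 8: 2·(2E) − 4·(2E) + 8·(2 + x) = 16, i.e. 16 + 8x − 2·(14 + 3x) = 16.
Collecting terms: 2x − 12 = 16, so 2x = 28, so x = 14.
Then 2E = 14 + 3·14 = 56, so E = 28, V = 2E/4 = 14, F = 2 + 14 = 16.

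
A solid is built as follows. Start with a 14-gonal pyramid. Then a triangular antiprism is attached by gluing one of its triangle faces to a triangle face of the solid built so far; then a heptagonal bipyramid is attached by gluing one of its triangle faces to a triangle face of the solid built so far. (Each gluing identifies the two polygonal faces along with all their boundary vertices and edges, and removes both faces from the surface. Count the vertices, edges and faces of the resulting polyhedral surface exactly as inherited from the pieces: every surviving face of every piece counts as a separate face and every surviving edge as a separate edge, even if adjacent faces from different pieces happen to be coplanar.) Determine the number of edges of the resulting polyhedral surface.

A 14-gonal pyramid: V=15, E=28, F=15.
Attach a triangular antiprism (V=6, E=12, F=8) along a 3-gon: merge 3 vertices and 3 edges, delete both glued faces → V=18, E=37, F=21.
Attach a heptagonal bipyramid (V=9, E=21, F=14) along a 3-gon: merge 3 vertices and 3 edges, delete both glued faces → V=24, E=55, F=33.
Check: V − E + F = 24 − 55 + 33 = 2.

55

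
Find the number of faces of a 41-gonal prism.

A prism on an n-gon has two n-gon bases and n rectangular sides: V = 2·41 = 82, E = 3·41 = 123, F = 41 + 2 = 43.

43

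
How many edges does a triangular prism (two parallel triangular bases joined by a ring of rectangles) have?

9

A prism on an n-gon has two n-gon bases and n rectangular sides: V = 2·3 = 6, E = 3·3 = 9, F = 3 + 2 = 5.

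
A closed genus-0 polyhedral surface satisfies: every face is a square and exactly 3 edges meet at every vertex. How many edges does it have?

12

Each face has 4 edges and each edge borders two faces, so 2E = 4F.
Each vertex has degree 3, so 3V = 2E and hence V = 4F/3.
Euler: V − E + F = 2 ⇒ (4F/3) − (4F/2) + F = 2.
Multiply by 6: (8 − 12 + 6)F = 12, i.e. 2F = 12.
So F = 6, E = 4·6/2 = 12, V = 4·6/3 = 8.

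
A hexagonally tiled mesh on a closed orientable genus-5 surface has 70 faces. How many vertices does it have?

132

χ = 2 − 2·5 = -8, and every face is a hexagon so 6F = 2E.
E = 6·70/2 = 210. Then V = -8 + E − F = -8 + 210 − 70 = 132.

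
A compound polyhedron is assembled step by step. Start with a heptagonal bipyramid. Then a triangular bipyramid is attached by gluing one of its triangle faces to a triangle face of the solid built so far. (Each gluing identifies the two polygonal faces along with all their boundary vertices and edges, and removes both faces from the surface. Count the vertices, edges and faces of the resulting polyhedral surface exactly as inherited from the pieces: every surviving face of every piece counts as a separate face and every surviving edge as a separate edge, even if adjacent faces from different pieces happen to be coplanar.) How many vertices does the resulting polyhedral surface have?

A heptagonal bipyramid: V=9, E=21, F=14.
Attach a triangular bipyramid (V=5, E=9, F=6) along a 3-gon: merge 3 vertices and 3 edges, delete both glued faces → V=11, E=27, F=18.
Check: V − E + F = 11 − 27 + 18 = 2.

11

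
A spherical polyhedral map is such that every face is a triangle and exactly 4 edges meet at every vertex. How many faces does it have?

Each face has 3 edges and each edge borders two faces, so 2E = 3F.
Each vertex has degree 4, so 4V = 2E and hence V = 3F/4.
Euler: V − E + F = 2 ⇒ (3F/4) − (3F/2) + F = 2.
Multiply by 8: (6 − 12 + 8)F = 16, i.e. 2F = 16.
So F = 8, E = 3·8/2 = 12, V = 3·8/4 = 6.

8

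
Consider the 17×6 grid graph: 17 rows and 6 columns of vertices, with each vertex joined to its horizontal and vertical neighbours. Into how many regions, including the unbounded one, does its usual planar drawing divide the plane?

The grid has V = 17·6 = 102 vertices and E = 17·5 + 6·16 = 181 edges.
F = 2 − V + E = 2 − 102 + 181 = 81.

81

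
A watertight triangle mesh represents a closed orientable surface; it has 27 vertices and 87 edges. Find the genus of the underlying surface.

Every face is a triangle and each edge borders two faces, so 3F = 2·87, giving F = 58.
χ = V − E + F = 27 − 87 + 58 = -2.
For a closed orientable surface χ = 2 − 2g, so g = (2 − (-2))/2 = 2.

2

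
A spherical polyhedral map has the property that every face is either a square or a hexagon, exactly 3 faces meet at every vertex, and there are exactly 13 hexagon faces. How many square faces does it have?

Let x be the number of squares; then F = 13 + x.
Edge–face incidences: 2E = 6·13 + 4·x = 78 + 4x.
Every vertex has degree 3, so 3V = 2E.
Euler: V − E + F = 2 ⇒ (2E)/3 − E + (13 + x) = 2.
Multiply by 6: 2·(2E) − 3·(2E) + 6·(13 + x) = 12, i.e. 78 + 6x − (78 + 4x) = 12.
Collecting terms: 2x = 12, so x = 6.
Then 2E = 78 + 4·6 = 102, so E = 51, V = 2E/3 = 34, F = 13 + 6 = 19.

6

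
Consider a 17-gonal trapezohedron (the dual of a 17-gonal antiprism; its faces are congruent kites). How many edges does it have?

The n-trapezohedron (dual of the n-antiprism) has V = 2·17 + 2 = 36, E = 4·17 = 68, F = 2·17 = 34.
Check: V − E + F = 36 − 68 + 34 = 2.

68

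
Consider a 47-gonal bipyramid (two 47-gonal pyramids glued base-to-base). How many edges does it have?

141

A bipyramid over an n-gon has 2n triangular faces and n + 2 vertices: V = 47 + 2 = 49, E = 3·47 = 141, F = 2·47 = 94.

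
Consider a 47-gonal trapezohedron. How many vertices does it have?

96

The n-trapezohedron (dual of the n-antiprism) has V = 2·47 + 2 = 96, E = 4·47 = 188, F = 2·47 = 94.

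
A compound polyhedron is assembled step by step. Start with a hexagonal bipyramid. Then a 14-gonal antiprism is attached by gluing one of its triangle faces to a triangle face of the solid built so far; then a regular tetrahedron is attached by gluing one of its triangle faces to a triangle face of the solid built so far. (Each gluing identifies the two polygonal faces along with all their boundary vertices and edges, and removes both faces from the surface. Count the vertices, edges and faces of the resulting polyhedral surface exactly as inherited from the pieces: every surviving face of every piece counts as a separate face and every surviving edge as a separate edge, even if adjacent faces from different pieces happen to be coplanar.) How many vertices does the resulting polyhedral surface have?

A hexagonal bipyramid: V=8, E=18, F=12.
Attach a 14-gonal antiprism (V=28, E=56, F=30) along a 3-gon: merge 3 vertices and 3 edges, delete both glued faces → V=33, E=71, F=40.
Attach a regular tetrahedron (V=4, E=6, F=4) along a 3-gon: merge 3 vertices and 3 edges, delete both glued faces → V=34, E=74, F=42.
Check: V − E + F = 34 − 74 + 42 = 2.

34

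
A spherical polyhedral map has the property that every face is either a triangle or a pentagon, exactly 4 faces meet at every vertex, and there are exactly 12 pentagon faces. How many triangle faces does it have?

Let x be the number of triangles; then F = 12 + x.
Edge–face incidences: 2E = 5·12 + 3·x = 60 + 3x.
Every vertex has degree 4, so 4V = 2E.
Euler: V − E + F = 2 ⇒ (2E)/4 − E + (12 + x) = 2.
Multiply by 8: 2·(2E) − 4·(2E) + 8·(12 + x) = 16, i.e. 96 + 8x − 2·(60 + 3x) = 16.
Collecting terms: 2x − 24 = 16, so 2x = 40, so x = 20.
Then 2E = 60 + 3·20 = 120, so E = 60, V = 2E/4 = 30, F = 12 + 20 = 32.

20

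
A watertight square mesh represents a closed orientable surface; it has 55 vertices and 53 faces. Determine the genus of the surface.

0

Every face is a square, so 2E = 4·53 = 212, giving E = 106.
χ = V − E + F = 55 − 106 + 53 = 2.
For a closed orientable surface χ = 2 − 2g, so g = (2 − (2))/2 = 0.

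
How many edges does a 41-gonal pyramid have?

A pyramid on an n-gon base has one n-gon and n triangles: V = 41 + 1 = 42, E = 2·41 = 82, F = 41 + 1 = 42.
Check: V − E + F = 42 − 82 + 42 = 2.

82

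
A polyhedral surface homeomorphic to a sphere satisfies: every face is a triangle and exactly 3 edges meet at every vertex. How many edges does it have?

Each face has 3 edges and each edge borders two faces, so 2E = 3F.
Each vertex has degree 3, so 3V = 2E and hence V = 3F/3.
Euler: V − E + F = 2 ⇒ (3F/3) − (3F/2) + F = 2.
Multiply by 6: (6 − 9 + 6)F = 12, i.e. 3F = 12.
So F = 4, E = 3·4/2 = 6, V = 3·4/3 = 4.

6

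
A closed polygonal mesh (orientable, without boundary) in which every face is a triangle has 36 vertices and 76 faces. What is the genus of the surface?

Every face is a triangle, so 2E = 3·76 = 228, giving E = 114.
χ = V − E + F = 36 − 114 + 76 = -2.
For a closed orientable surface χ = 2 − 2g, so g = (2 − (-2))/2 = 2.

2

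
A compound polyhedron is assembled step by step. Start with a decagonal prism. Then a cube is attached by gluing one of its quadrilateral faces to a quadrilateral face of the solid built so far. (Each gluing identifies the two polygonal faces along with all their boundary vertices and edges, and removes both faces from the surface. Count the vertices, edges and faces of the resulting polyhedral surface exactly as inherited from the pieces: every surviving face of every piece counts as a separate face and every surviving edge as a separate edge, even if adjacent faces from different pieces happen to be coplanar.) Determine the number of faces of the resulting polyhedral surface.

16

A decagonal prism: V=20, E=30, F=12.
Attach a cube (V=8, E=12, F=6) along a 4-gon: merge 4 vertices and 4 edges, delete both glued faces → V=24, E=38, F=16.
Check: V − E + F = 24 − 38 + 16 = 2.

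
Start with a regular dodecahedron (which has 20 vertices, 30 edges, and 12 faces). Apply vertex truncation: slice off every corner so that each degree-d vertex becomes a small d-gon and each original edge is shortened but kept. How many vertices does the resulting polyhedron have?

60

Truncation replaces each original edge-end by a new vertex, so V′ = 2E = 60.
Each original edge survives, and each old vertex of degree d contributes d new edges; summing degrees gives Σd = 2E, so E′ = E + 2E = 3E = 90.
Each original face survives and each original vertex becomes one new face: F′ = F + V = 32.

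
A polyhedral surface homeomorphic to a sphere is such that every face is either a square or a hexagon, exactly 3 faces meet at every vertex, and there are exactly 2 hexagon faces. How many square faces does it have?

6

Let x be the number of squares; then F = 2 + x.
Edge–face incidences: 2E = 6·2 + 4·x = 12 + 4x.
Every vertex has degree 3, so 3V = 2E.
Euler: V − E + F = 2 ⇒ (2E)/3 − E + (2 + x) = 2.
Multiply by 6: 2·(2E) − 3·(2E) + 6·(2 + x) = 12, i.e. 12 + 6x − (12 + 4x) = 12.
Collecting terms: 2x = 12, so x = 6.
Then 2E = 12 + 4·6 = 36, so E = 18, V = 2E/3 = 12, F = 2 + 6 = 8.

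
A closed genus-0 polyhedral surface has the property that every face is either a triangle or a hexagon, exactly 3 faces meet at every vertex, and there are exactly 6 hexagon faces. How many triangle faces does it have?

4

Let x be the number of triangles; then F = 6 + x.
Edge–face incidences: 2E = 6·6 + 3·x = 36 + 3x.
Every vertex has degree 3, so 3V = 2E.
Euler: V − E + F = 2 ⇒ (2E)/3 − E + (6 + x) = 2.
Multiply by 6: 2·(2E) − 3·(2E) + 6·(6 + x) = 12, i.e. 36 + 6x − (36 + 3x) = 12.
Collecting terms: 3x = 12, so x = 4.
Then 2E = 36 + 3·4 = 48, so E = 24, V = 2E/3 = 16, F = 6 + 4 = 10.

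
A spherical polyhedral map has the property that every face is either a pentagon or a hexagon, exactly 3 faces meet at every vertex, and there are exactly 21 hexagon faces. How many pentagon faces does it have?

Let x be the number of pentagons; then F = 21 + x.
Edge–face incidences: 2E = 6·21 + 5·x = 126 + 5x.
Every vertex has degree 3, so 3V = 2E.
Euler: V − E + F = 2 ⇒ (2E)/3 − E + (21 + x) = 2.
Multiply by 6: 2·(2E) − 3·(2E) + 6·(21 + x) = 12, i.e. 126 + 6x − (126 + 5x) = 12.
Collecting terms: x = 12.
Then 2E = 126 + 5·12 = 186, so E = 93, V = 2E/3 = 62, F = 21 + 12 = 33.

12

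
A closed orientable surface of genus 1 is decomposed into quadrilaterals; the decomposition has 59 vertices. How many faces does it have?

χ = 2 − 2·1 = 0, and every face is a square so 4F = 2E.
V − E + F = 0 with E = 4F/2 gives 59 − (4/2 − 1)·F = 0, so F = 59 and E = 118.

59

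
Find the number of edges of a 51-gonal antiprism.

An antiprism on an n-gon has two n-gon caps and 2n triangles: V = 2·51 = 102, E = 4·51 = 204, F = 2·51 + 2 = 104.
Check: V − E + F = 102 − 204 + 104 = 2.

204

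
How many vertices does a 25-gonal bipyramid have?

27

A bipyramid over an n-gon has 2n triangular faces and n + 2 vertices: V = 25 + 2 = 27, E = 3·25 = 75, F = 2·25 = 50.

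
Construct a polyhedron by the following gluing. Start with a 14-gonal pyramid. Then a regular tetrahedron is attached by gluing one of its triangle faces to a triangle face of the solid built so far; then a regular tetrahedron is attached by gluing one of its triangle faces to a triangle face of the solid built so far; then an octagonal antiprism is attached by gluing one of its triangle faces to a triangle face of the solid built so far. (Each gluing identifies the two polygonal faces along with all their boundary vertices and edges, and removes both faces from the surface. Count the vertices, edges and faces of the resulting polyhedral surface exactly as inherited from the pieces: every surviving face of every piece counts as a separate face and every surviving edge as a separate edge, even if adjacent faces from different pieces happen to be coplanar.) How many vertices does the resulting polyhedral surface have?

A 14-gonal pyramid: V=15, E=28, F=15.
Attach a regular tetrahedron (V=4, E=6, F=4) along a 3-gon: merge 3 vertices and 3 edges, delete both glued faces → V=16, E=31, F=17.
Attach a regular tetrahedron (V=4, E=6, F=4) along a 3-gon: merge 3 vertices and 3 edges, delete both glued faces → V=17, E=34, F=19.
Attach an octagonal antiprism (V=16, E=32, F=18) along a 3-gon: merge 3 vertices and 3 edges, delete both glued faces → V=30, E=63, F=35.
Check: V − E + F = 30 − 63 + 35 = 2.

30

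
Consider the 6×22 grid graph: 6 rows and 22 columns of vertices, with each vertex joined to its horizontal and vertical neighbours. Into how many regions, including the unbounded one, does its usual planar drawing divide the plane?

106

The grid has V = 6·22 = 132 vertices and E = 6·21 + 22·5 = 236 edges.
F = 2 − V + E = 2 − 132 + 236 = 106.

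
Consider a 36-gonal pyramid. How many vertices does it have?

A pyramid on an n-gon base has one n-gon and n triangles: V = 36 + 1 = 37, E = 2·36 = 72, F = 36 + 1 = 37.

37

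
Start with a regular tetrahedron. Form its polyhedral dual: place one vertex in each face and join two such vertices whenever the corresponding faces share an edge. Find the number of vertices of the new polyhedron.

4

The base solid has V = 4, E = 6, F = 4.
The dual swaps V and F and preserves E: V′ = F = 4, E′ = E = 6, F′ = V = 4.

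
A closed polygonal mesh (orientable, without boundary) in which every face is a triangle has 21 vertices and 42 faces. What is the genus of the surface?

Every face is a triangle, so 2E = 3·42 = 126, giving E = 63.
χ = V − E + F = 21 − 63 + 42 = 0.
For a closed orientable surface χ = 2 − 2g, so g = (2 − (0))/2 = 1.

1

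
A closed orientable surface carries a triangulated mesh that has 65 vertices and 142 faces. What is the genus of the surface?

Every face is a triangle, so 2E = 3·142 = 426, giving E = 213.
χ = V − E + F = 65 − 213 + 142 = -6.
For a closed orientable surface χ = 2 − 2g, so g = (2 − (-6))/2 = 4.

4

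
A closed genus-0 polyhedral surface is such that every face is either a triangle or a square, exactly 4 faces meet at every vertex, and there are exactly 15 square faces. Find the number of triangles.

Let x be the number of triangles; then F = 15 + x.
Edge–face incidences: 2E = 4·15 + 3·x = 60 + 3x.
Every vertex has degree 4, so 4V = 2E.
Euler: V − E + F = 2 ⇒ (2E)/4 − E + (15 + x) = 2.
Multiply by 8: 2·(2E) − 4·(2E) + 8·(15 + x) = 16, i.e. 120 + 8x − 2·(60 + 3x) = 16.
Collecting terms: 2x = 16, so x = 8.
Then 2E = 60 + 3·8 = 84, so E = 42, V = 2E/4 = 21, F = 15 + 8 = 23.

8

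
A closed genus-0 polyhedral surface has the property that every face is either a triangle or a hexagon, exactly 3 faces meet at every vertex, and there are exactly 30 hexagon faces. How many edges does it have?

96

Let x be the number of triangles; then F = 30 + x.
Edge–face incidences: 2E = 6·30 + 3·x = 180 + 3x.
Every vertex has degree 3, so 3V = 2E.
Euler: V − E + F = 2 ⇒ (2E)/3 − E + (30 + x) = 2.
Multiply by 6: 2·(2E) − 3·(2E) + 6·(30 + x) = 12, i.e. 180 + 6x − (180 + 3x) = 12.
Collecting terms: 3x = 12, so x = 4.
Then 2E = 180 + 3·4 = 192, so E = 96, V = 2E/3 = 64, F = 30 + 4 = 34.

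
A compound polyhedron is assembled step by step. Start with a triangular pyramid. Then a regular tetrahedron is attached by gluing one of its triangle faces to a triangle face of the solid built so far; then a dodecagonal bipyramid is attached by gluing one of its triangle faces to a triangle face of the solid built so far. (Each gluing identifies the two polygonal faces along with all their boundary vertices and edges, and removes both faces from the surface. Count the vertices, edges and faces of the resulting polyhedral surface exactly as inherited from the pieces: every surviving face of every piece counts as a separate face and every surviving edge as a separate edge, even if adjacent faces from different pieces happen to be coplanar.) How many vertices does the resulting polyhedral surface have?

16

A triangular pyramid: V=4, E=6, F=4.
Attach a regular tetrahedron (V=4, E=6, F=4) along a 3-gon: merge 3 vertices and 3 edges, delete both glued faces → V=5, E=9, F=6.
Attach a dodecagonal bipyramid (V=14, E=36, F=24) along a 3-gon: merge 3 vertices and 3 edges, delete both glued faces → V=16, E=42, F=28.
Check: V − E + F = 16 − 42 + 28 = 2.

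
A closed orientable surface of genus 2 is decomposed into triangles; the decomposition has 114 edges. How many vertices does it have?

χ = 2 − 2·2 = -2, and every face is a triangle so 3F = 2E.
F = 2E/3 = 76. Then V = -2 + E − F = -2 + 114 − 76 = 36.

36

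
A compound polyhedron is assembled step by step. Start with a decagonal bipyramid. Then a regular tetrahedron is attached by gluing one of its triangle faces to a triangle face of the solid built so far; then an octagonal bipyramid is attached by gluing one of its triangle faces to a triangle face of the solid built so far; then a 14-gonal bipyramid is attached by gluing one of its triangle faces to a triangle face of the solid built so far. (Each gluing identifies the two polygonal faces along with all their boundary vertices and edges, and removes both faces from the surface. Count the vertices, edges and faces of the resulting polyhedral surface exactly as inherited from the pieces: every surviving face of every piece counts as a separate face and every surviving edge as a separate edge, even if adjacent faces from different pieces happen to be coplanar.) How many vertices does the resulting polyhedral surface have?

A decagonal bipyramid: V=12, E=30, F=20.
Attach a regular tetrahedron (V=4, E=6, F=4) along a 3-gon: merge 3 vertices and 3 edges, delete both glued faces → V=13, E=33, F=22.
Attach an octagonal bipyramid (V=10, E=24, F=16) along a 3-gon: merge 3 vertices and 3 edges, delete both glued faces → V=20, E=54, F=36.
Attach a 14-gonal bipyramid (V=16, E=42, F=28) along a 3-gon: merge 3 vertices and 3 edges, delete both glued faces → V=33, E=93, F=62.
Check: V − E + F = 33 − 93 + 62 = 2.

33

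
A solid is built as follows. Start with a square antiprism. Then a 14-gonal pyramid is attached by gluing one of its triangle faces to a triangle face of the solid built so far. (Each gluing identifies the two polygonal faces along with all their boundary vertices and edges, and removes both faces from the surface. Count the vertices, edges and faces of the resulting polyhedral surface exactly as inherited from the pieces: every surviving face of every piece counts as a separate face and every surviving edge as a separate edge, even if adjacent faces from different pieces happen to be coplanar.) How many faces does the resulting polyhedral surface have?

A square antiprism: V=8, E=16, F=10.
Attach a 14-gonal pyramid (V=15, E=28, F=15) along a 3-gon: merge 3 vertices and 3 edges, delete both glued faces → V=20, E=41, F=23.
Check: V − E + F = 20 − 41 + 23 = 2.

23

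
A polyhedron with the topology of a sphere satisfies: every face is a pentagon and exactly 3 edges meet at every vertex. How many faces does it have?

Each face has 5 edges and each edge borders two faces, so 2E = 5F.
Each vertex has degree 3, so 3V = 2E and hence V = 5F/3.
Euler: V − E + F = 2 ⇒ (5F/3) − (5F/2) + F = 2.
Multiply by 6: (10 − 15 + 6)F = 12, i.e. 1F = 12.
So F = 12, E = 5·12/2 = 30, V = 5·12/3 = 20.

12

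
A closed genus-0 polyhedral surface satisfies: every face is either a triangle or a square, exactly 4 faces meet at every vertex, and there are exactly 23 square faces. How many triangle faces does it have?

Let x be the number of triangles; then F = 23 + x.
Edge–face incidences: 2E = 4·23 + 3·x = 92 + 3x.
Every vertex has degree 4, so 4V = 2E.
Euler: V − E + F = 2 ⇒ (2E)/4 − E + (23 + x) = 2.
Multiply by 8: 2·(2E) − 4·(2E) + 8·(23 + x) = 16, i.e. 184 + 8x − 2·(92 + 3x) = 16.
Collecting terms: 2x = 16, so x = 8.
Then 2E = 92 + 3·8 = 116, so E = 58, V = 2E/4 = 29, F = 23 + 8 = 31.

8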